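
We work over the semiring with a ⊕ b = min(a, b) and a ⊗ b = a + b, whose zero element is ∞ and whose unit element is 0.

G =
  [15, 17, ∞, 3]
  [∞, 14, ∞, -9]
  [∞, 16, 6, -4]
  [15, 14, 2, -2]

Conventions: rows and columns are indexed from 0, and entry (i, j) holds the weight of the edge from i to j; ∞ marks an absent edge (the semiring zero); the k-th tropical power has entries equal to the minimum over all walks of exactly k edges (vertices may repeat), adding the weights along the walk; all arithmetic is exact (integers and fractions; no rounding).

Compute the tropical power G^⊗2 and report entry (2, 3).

G^⊗2:
  [18, 17, 5, 1]
  [6, 5, -7, -11]
  [11, 10, -2, -6]
  [13, 12, 0, -4]
Key observation: the optimum is the walk 2->3->3, with weight (-4) + (-2) = -6.
Optimal value attained by: walk 2->3->3.
Answer: (G^⊗2)[2][3] = -6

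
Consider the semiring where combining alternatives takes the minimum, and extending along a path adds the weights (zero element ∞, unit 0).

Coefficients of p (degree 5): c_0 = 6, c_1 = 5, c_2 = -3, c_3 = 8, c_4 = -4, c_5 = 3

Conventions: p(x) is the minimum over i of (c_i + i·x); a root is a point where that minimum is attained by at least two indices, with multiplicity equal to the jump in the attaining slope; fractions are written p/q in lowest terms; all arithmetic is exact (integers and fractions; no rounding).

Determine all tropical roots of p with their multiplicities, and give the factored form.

hull edge (i=0, c=6) to (i=2, c=-3): slope -9/2, span 2
hull edge (i=2, c=-3) to (i=4, c=-4): slope -1/2, span 2
hull edge (i=4, c=-4) to (i=5, c=3): slope 7, span 1
Factored form: p(x) = 3 ⊗ (x ⊕ (-7)) ⊗ (x ⊕ 1/2) ⊗ (x ⊕ 1/2) ⊗ (x ⊕ 9/2) ⊗ (x ⊕ 9/2)
Answer: roots = -7 (mult 1), 1/2 (mult 2), 9/2 (mult 2)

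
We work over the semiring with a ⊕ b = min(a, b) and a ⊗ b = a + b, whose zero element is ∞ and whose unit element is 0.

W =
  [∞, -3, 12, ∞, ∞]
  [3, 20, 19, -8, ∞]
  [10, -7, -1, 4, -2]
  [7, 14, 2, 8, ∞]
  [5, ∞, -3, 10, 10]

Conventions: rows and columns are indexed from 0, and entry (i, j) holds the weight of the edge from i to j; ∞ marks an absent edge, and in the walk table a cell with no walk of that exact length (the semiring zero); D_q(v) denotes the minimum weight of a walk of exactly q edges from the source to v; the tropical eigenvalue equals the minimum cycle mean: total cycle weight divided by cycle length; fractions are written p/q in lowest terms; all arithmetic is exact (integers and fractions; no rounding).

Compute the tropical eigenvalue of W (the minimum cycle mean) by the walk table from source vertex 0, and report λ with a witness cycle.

q=0: [0, ∞, ∞, ∞, ∞]
q=1: [∞, -3, 12, ∞, ∞]
q=2: [0, 5, 11, -11, 10]
q=3: [-4, -3, -9, -3, 9]
q=4: [0, -16, -10, -11, -11]
q=5: [-13, -17, -14, -24, -12]
Optimal cycle mean attained by: cycle 1->3->2->1, total (-8) + 2 + (-7), length 3.
Answer: λ = -13/3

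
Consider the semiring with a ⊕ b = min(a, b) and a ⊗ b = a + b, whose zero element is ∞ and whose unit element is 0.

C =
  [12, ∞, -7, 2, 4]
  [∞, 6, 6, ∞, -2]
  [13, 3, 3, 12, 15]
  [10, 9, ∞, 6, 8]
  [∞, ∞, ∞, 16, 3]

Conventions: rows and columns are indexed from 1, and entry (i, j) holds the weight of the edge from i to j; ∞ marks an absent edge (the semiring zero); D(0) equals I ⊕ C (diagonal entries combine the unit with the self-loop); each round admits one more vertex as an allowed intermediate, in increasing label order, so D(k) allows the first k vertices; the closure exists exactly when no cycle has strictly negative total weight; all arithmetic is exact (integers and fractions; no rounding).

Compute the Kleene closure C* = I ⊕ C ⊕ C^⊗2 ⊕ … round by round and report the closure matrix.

D(0):
  [0, ∞, -7, 2, 4]
  [∞, 0, 6, ∞, -2]
  [13, 3, 0, 12, 15]
  [10, 9, ∞, 0, 8]
  [∞, ∞, ∞, 16, 0]
D(1):
  [0, ∞, -7, 2, 4]
  [∞, 0, 6, ∞, -2]
  [13, 3, 0, 12, 15]
  [10, 9, 3, 0, 8]
  [∞, ∞, ∞, 16, 0]
D(2):
  [0, ∞, -7, 2, 4]
  [∞, 0, 6, ∞, -2]
  [13, 3, 0, 12, 1]
  [10, 9, 3, 0, 7]
  [∞, ∞, ∞, 16, 0]
D(3):
  [0, -4, -7, 2, -6]
  [19, 0, 6, 18, -2]
  [13, 3, 0, 12, 1]
  [10, 6, 3, 0, 4]
  [∞, ∞, ∞, 16, 0]
D(4):
  [0, -4, -7, 2, -6]
  [19, 0, 6, 18, -2]
  [13, 3, 0, 12, 1]
  [10, 6, 3, 0, 4]
  [26, 22, 19, 16, 0]
D(5):
  [0, -4, -7, 2, -6]
  [19, 0, 6, 14, -2]
  [13, 3, 0, 12, 1]
  [10, 6, 3, 0, 4]
  [26, 22, 19, 16, 0]
Answer: C* = [[0, -4, -7, 2, -6], [19, 0, 6, 14, -2], [13, 3, 0, 12, 1], [10, 6, 3, 0, 4], [26, 22, 19, 16, 0]]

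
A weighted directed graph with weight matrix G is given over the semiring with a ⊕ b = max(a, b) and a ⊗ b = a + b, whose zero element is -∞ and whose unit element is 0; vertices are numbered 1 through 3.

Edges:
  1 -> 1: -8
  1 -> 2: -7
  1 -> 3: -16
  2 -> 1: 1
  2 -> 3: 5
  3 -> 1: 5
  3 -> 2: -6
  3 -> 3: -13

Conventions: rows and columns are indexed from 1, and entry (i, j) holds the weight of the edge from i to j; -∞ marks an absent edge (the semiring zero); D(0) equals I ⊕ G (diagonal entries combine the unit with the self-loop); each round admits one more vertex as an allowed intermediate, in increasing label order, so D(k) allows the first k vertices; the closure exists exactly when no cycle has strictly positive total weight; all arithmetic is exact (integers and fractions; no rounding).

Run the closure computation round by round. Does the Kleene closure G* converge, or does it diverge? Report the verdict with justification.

D(0):
  [0, -7, -16]
  [1, 0, 5]
  [5, -6, 0]
D(1):
  [0, -7, -16]
  [1, 0, 5]
  [5, -2, 0]
Detection: at round 2, diagonal entry (3, 3) turns strictly positive.
Key observation: the cycle 3->1->2->3 has total weight 5 + (-7) + 5, which is strictly positive.
Answer: DIVERGES — positive cycle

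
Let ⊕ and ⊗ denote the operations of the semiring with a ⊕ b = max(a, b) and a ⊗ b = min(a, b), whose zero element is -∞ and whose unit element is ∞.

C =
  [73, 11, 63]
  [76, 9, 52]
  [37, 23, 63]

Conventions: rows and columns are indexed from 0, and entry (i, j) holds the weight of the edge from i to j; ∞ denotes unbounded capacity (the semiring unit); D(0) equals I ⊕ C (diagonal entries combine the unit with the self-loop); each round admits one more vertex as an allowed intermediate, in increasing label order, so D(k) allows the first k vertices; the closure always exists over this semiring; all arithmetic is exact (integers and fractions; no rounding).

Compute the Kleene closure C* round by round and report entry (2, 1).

D(0):
  [∞, 11, 63]
  [76, ∞, 52]
  [37, 23, ∞]
D(1):
  [∞, 11, 63]
  [76, ∞, 63]
  [37, 23, ∞]
D(2):
  [∞, 11, 63]
  [76, ∞, 63]
  [37, 23, ∞]
D(3):
  [∞, 23, 63]
  [76, ∞, 63]
  [37, 23, ∞]
Answer: C*[2][1] = 23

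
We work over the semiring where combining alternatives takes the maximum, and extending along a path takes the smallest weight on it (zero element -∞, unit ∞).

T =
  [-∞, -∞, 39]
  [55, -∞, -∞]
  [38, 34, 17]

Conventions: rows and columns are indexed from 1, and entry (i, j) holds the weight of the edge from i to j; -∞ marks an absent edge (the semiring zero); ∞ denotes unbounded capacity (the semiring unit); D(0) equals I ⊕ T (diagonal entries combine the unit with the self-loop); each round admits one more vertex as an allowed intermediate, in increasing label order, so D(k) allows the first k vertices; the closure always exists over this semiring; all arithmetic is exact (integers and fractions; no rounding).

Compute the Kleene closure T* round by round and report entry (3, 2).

D(0):
  [∞, -∞, 39]
  [55, ∞, -∞]
  [38, 34, ∞]
D(1):
  [∞, -∞, 39]
  [55, ∞, 39]
  [38, 34, ∞]
D(2):
  [∞, -∞, 39]
  [55, ∞, 39]
  [38, 34, ∞]
D(3):
  [∞, 34, 39]
  [55, ∞, 39]
  [38, 34, ∞]
Answer: T*[3][2] = 34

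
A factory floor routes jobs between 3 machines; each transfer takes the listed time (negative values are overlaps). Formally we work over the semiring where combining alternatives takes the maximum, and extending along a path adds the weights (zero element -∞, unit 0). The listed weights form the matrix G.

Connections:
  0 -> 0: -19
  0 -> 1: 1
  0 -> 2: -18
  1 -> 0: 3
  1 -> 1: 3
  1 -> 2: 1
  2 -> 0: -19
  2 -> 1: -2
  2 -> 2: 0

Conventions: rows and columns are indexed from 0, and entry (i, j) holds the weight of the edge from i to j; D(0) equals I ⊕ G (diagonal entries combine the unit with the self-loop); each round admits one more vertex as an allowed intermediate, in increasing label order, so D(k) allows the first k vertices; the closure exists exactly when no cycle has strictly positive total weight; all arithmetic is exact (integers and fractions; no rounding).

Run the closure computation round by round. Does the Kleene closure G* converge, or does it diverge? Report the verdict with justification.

Detection: at round 0, diagonal entry (1, 1) turns strictly positive.
Key observation: the cycle 1->1 has total weight 3, which is strictly positive.
Answer: DIVERGES — positive cycle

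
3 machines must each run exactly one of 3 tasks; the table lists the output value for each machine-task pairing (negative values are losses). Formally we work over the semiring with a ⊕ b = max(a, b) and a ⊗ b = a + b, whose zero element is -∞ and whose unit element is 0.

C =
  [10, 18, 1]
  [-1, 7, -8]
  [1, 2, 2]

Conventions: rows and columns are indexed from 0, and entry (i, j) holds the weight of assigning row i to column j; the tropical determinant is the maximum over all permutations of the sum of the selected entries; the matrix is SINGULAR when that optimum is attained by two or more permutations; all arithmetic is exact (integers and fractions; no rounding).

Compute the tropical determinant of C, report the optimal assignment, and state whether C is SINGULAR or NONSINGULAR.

σ = (0, 1, 2): 10 + 7 + 2 = 19
σ = (0, 2, 1): 10 + (-8) + 2 = 4
σ = (1, 0, 2): 18 + (-1) + 2 = 19
σ = (1, 2, 0): 18 + (-8) + 1 = 11
σ = (2, 0, 1): 1 + (-1) + 2 = 2
σ = (2, 1, 0): 1 + 7 + 1 = 9
Optimal value attained by: σ = (0, 1, 2).
Answer: det⊕(C) = 19; verdict: SINGULAR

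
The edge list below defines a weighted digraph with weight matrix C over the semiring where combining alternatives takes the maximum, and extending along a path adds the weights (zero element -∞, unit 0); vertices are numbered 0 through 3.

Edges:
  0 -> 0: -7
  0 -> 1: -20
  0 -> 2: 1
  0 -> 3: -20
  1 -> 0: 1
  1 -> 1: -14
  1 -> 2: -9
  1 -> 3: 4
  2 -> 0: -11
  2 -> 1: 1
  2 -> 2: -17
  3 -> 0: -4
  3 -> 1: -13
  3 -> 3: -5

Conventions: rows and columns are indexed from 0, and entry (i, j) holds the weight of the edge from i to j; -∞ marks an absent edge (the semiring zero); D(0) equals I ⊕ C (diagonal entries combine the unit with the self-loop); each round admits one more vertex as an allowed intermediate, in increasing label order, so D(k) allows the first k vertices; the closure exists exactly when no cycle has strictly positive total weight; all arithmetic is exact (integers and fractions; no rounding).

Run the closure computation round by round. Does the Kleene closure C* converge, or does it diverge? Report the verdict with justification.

D(0):
  [0, -20, 1, -20]
  [1, 0, -9, 4]
  [-11, 1, 0, -∞]
  [-4, -13, -∞, 0]
D(1):
  [0, -20, 1, -20]
  [1, 0, 2, 4]
  [-11, 1, 0, -31]
  [-4, -13, -3, 0]
Detection: at round 2, diagonal entry (2, 2) turns strictly positive.
Key observation: the cycle 2->1->0->2 has total weight 1 + 1 + 1, which is strictly positive.
Answer: DIVERGES — positive cycle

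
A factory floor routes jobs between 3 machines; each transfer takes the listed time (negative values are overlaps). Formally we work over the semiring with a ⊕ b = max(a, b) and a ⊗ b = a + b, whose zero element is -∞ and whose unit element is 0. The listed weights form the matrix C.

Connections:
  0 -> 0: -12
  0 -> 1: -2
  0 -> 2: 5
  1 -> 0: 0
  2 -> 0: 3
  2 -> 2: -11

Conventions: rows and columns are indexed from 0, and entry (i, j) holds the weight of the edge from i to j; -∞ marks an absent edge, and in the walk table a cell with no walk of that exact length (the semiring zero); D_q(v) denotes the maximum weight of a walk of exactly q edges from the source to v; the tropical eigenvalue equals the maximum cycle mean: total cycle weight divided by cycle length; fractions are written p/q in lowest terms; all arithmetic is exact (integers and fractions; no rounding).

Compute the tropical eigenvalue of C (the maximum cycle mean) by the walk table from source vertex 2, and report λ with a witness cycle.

q=0: [-∞, -∞, 0]
q=1: [3, -∞, -11]
q=2: [-8, 1, 8]
q=3: [11, -10, -3]
Optimal cycle mean attained by: cycle 0->2->0, total 5 + 3, length 2.
Answer: λ = 4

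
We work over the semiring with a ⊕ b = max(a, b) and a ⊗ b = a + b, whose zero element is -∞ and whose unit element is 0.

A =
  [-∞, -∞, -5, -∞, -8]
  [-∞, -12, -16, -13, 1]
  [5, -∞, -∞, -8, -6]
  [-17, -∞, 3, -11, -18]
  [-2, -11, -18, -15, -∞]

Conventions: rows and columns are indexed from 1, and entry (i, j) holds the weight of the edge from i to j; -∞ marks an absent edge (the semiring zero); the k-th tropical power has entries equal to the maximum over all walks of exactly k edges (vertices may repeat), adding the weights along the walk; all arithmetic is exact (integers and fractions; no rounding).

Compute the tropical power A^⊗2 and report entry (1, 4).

A^⊗2:
  [0, -19, -26, -13, -11]
  [-1, -10, -10, -14, -11]
  [-8, -17, 0, -19, -3]
  [8, -29, -8, -5, -3]
  [-13, -23, -7, -24, -10]
Key observation: the optimum is the walk 1->3->4, with weight (-5) + (-8) = -13.
Optimal value attained by: walk 1->3->4.
Answer: (A^⊗2)[1][4] = -13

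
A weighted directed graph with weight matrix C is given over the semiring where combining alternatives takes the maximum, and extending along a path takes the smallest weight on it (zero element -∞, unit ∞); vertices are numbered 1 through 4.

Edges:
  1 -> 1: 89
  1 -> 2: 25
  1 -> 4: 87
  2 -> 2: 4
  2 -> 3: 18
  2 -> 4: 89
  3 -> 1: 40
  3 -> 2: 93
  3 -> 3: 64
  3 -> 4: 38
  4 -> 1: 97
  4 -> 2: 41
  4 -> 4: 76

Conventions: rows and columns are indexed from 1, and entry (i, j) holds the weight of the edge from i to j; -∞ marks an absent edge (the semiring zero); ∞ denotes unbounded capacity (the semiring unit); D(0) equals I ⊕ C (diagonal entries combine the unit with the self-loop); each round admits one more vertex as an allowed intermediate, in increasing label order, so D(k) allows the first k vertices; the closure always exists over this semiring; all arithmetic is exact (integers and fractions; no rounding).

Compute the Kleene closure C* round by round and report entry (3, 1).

D(0):
  [∞, 25, -∞, 87]
  [-∞, ∞, 18, 89]
  [40, 93, ∞, 38]
  [97, 41, -∞, ∞]
D(1):
  [∞, 25, -∞, 87]
  [-∞, ∞, 18, 89]
  [40, 93, ∞, 40]
  [97, 41, -∞, ∞]
D(2):
  [∞, 25, 18, 87]
  [-∞, ∞, 18, 89]
  [40, 93, ∞, 89]
  [97, 41, 18, ∞]
D(3):
  [∞, 25, 18, 87]
  [18, ∞, 18, 89]
  [40, 93, ∞, 89]
  [97, 41, 18, ∞]
D(4):
  [∞, 41, 18, 87]
  [89, ∞, 18, 89]
  [89, 93, ∞, 89]
  [97, 41, 18, ∞]
Answer: C*[3][1] = 89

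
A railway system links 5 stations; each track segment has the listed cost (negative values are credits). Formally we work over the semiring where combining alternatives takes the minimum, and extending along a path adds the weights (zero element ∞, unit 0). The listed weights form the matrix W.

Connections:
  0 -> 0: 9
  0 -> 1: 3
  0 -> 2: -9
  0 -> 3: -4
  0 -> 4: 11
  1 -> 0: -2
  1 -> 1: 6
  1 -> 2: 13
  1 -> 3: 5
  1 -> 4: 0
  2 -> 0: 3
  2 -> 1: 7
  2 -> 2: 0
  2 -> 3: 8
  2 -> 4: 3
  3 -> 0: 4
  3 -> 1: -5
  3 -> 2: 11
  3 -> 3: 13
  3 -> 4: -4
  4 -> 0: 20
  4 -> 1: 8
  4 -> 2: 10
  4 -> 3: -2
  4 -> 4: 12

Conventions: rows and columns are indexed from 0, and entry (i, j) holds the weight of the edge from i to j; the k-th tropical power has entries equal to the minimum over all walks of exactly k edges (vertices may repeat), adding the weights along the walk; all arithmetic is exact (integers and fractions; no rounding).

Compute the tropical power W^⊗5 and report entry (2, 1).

W^⊗2:
  [-6, -9, -9, -1, -8]
  [4, 0, -11, -6, 1]
  [3, 3, -6, -1, 3]
  [-7, 1, -5, -6, -5]
  [2, -7, 9, 10, -6]
W^⊗3:
  [-11, -6, -15, -10, -9]
  [-8, -11, -11, -3, -10]
  [-3, -6, -6, -1, -5]
  [-2, -11, -16, -11, -10]
  [-9, -1, -7, -8, -7]
W^⊗4:
  [-12, -15, -20, -15, -14]
  [-13, -8, -17, -12, -11]
  [-8, -6, -12, -7, -6]
  [-13, -16, -16, -12, -15]
  [-4, -13, -18, -13, -12]
W^⊗5:
  [-17, -20, -21, -16, -19]
  [-14, -17, -22, -17, -16]
  [-9, -12, -17, -12, -11]
  [-18, -17, -22, -17, -16]
  [-15, -18, -18, -14, -17]
Key observation: the optimum is the walk 2->0->2->0->3->1, with weight 3 + (-9) + 3 + (-4) + (-5) = -12.
Optimal value attained by: walk 2->0->2->0->3->1.
Answer: (W^⊗5)[2][1] = -12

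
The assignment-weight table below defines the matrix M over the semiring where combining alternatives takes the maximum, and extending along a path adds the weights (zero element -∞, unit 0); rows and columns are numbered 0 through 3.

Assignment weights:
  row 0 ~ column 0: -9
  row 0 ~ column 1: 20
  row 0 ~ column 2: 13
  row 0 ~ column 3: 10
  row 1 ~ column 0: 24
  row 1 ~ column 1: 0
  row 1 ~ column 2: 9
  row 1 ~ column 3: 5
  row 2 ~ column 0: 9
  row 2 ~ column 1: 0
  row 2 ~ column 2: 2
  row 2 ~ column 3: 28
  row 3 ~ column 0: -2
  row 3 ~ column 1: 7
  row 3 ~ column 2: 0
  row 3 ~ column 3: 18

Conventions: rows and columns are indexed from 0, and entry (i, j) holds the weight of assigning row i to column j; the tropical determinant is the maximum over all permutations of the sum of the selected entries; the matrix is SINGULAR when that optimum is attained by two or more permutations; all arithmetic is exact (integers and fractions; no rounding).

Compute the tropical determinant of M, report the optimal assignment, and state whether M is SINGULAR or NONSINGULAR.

σ = (0, 1, 2, 3): (-9) + 0 + 2 + 18 = 11
σ = (0, 1, 3, 2): (-9) + 0 + 28 + 0 = 19
σ = (0, 2, 1, 3): (-9) + 9 + 0 + 18 = 18
σ = (0, 2, 3, 1): (-9) + 9 + 28 + 7 = 35
σ = (0, 3, 1, 2): (-9) + 5 + 0 + 0 = -4
σ = (0, 3, 2, 1): (-9) + 5 + 2 + 7 = 5
σ = (1, 0, 2, 3): 20 + 24 + 2 + 18 = 64
σ = (1, 0, 3, 2): 20 + 24 + 28 + 0 = 72
σ = (1, 2, 0, 3): 20 + 9 + 9 + 18 = 56
σ = (1, 2, 3, 0): 20 + 9 + 28 + (-2) = 55
σ = (1, 3, 0, 2): 20 + 5 + 9 + 0 = 34
σ = (1, 3, 2, 0): 20 + 5 + 2 + (-2) = 25
σ = (2, 0, 1, 3): 13 + 24 + 0 + 18 = 55
σ = (2, 0, 3, 1): 13 + 24 + 28 + 7 = 72
σ = (2, 1, 0, 3): 13 + 0 + 9 + 18 = 40
σ = (2, 1, 3, 0): 13 + 0 + 28 + (-2) = 39
σ = (2, 3, 0, 1): 13 + 5 + 9 + 7 = 34
σ = (2, 3, 1, 0): 13 + 5 + 0 + (-2) = 16
σ = (3, 0, 1, 2): 10 + 24 + 0 + 0 = 34
σ = (3, 0, 2, 1): 10 + 24 + 2 + 7 = 43
σ = (3, 1, 0, 2): 10 + 0 + 9 + 0 = 19
σ = (3, 1, 2, 0): 10 + 0 + 2 + (-2) = 10
σ = (3, 2, 0, 1): 10 + 9 + 9 + 7 = 35
σ = (3, 2, 1, 0): 10 + 9 + 0 + (-2) = 17
Optimal value attained by: σ = (1, 0, 3, 2).
Answer: det⊕(M) = 72; verdict: SINGULAR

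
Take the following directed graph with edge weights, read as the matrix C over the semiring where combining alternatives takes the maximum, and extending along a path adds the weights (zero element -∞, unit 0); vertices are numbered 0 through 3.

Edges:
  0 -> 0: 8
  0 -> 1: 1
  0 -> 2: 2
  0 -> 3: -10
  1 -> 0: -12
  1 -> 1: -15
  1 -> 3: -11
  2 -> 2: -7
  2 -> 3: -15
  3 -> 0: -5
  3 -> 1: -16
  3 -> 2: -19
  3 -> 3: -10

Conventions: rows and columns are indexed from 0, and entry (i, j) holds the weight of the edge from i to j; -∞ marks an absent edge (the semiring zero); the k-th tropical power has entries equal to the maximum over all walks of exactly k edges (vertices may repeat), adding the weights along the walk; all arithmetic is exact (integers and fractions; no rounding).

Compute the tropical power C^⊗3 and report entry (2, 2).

C^⊗2:
  [16, 9, 10, -2]
  [-4, -11, -10, -21]
  [-20, -31, -14, -22]
  [3, -4, -3, -15]
C^⊗3:
  [24, 17, 18, 6]
  [4, -3, -2, -14]
  [-12, -19, -18, -29]
  [11, 4, 5, -7]
Key observation: the optimum is the walk 2->3->0->2, with weight (-15) + (-5) + 2 = -18.
Optimal value attained by: walk 2->3->0->2.
Answer: (C^⊗3)[2][2] = -18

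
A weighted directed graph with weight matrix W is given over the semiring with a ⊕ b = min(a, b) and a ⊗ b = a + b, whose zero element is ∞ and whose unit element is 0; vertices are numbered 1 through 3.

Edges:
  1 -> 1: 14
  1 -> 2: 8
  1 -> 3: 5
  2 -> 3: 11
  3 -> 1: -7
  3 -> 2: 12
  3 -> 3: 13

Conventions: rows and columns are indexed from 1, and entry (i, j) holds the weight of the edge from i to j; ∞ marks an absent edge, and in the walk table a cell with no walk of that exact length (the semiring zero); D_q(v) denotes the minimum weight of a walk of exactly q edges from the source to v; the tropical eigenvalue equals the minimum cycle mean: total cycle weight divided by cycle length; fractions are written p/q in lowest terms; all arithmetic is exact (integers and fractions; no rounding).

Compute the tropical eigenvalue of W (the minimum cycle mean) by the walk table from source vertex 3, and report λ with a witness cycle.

q=0: [∞, ∞, 0]
q=1: [-7, 12, 13]
q=2: [6, 1, -2]
q=3: [-9, 10, 11]
Optimal cycle mean attained by: cycle 1->3->1, total 5 + (-7), length 2.
Answer: λ = -1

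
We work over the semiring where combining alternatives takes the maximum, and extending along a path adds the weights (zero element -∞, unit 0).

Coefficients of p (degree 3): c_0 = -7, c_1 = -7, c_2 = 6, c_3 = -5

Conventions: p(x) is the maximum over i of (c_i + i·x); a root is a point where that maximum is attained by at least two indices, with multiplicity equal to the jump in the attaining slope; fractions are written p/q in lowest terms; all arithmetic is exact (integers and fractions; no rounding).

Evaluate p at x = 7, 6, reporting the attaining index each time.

p(7) = max(-7+0·7=-7, -7+1·7=0, 6+2·7=20, -5+3·7=16) = 20 (attained by i=2)
p(6) = max(-7+0·6=-7, -7+1·6=-1, 6+2·6=18, -5+3·6=13) = 18 (attained by i=2)
Answer: p(7) = 20; p(6) = 18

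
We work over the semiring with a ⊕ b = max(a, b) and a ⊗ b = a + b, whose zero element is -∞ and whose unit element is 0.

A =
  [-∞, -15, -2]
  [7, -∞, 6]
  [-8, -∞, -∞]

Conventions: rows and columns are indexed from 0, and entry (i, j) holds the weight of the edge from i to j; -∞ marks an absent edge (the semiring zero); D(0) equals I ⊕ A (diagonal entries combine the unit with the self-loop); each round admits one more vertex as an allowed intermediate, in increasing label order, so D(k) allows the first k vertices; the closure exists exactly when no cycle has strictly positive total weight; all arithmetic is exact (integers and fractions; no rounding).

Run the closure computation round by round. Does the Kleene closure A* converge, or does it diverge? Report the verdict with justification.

D(0):
  [0, -15, -2]
  [7, 0, 6]
  [-8, -∞, 0]
D(1):
  [0, -15, -2]
  [7, 0, 6]
  [-8, -23, 0]
D(2):
  [0, -15, -2]
  [7, 0, 6]
  [-8, -23, 0]
D(3):
  [0, -15, -2]
  [7, 0, 6]
  [-8, -23, 0]
Key observation: every diagonal entry stays at the unit through all rounds, so no improving cycle exists.
Answer: CONVERGES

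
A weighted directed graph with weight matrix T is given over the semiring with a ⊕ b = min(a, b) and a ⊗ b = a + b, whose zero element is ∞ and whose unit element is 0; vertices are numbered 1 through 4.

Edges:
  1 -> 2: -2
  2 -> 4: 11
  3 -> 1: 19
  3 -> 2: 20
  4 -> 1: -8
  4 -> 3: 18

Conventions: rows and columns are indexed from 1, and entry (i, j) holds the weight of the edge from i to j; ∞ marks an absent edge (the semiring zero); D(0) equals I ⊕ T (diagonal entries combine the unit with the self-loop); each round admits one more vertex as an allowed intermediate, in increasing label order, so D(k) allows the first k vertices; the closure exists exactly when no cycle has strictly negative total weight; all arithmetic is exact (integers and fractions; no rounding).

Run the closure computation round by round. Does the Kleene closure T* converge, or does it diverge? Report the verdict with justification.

D(0):
  [0, -2, ∞, ∞]
  [∞, 0, ∞, 11]
  [19, 20, 0, ∞]
  [-8, ∞, 18, 0]
D(1):
  [0, -2, ∞, ∞]
  [∞, 0, ∞, 11]
  [19, 17, 0, ∞]
  [-8, -10, 18, 0]
D(2):
  [0, -2, ∞, 9]
  [∞, 0, ∞, 11]
  [19, 17, 0, 28]
  [-8, -10, 18, 0]
D(3):
  [0, -2, ∞, 9]
  [∞, 0, ∞, 11]
  [19, 17, 0, 28]
  [-8, -10, 18, 0]
D(4):
  [0, -2, 27, 9]
  [3, 0, 29, 11]
  [19, 17, 0, 28]
  [-8, -10, 18, 0]
Key observation: every diagonal entry stays at the unit through all rounds, so no improving cycle exists.
Answer: CONVERGES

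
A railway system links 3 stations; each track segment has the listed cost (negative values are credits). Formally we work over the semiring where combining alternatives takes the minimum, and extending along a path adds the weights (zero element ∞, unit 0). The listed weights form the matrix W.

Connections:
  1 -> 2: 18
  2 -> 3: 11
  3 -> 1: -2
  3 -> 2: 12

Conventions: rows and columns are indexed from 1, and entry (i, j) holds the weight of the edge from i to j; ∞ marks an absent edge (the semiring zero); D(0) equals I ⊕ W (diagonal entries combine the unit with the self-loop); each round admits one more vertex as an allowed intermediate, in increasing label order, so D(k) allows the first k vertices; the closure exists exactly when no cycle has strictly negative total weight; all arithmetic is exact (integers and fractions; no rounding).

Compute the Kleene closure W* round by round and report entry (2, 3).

D(0):
  [0, 18, ∞]
  [∞, 0, 11]
  [-2, 12, 0]
D(1):
  [0, 18, ∞]
  [∞, 0, 11]
  [-2, 12, 0]
D(2):
  [0, 18, 29]
  [∞, 0, 11]
  [-2, 12, 0]
D(3):
  [0, 18, 29]
  [9, 0, 11]
  [-2, 12, 0]
Answer: W*[2][3] = 11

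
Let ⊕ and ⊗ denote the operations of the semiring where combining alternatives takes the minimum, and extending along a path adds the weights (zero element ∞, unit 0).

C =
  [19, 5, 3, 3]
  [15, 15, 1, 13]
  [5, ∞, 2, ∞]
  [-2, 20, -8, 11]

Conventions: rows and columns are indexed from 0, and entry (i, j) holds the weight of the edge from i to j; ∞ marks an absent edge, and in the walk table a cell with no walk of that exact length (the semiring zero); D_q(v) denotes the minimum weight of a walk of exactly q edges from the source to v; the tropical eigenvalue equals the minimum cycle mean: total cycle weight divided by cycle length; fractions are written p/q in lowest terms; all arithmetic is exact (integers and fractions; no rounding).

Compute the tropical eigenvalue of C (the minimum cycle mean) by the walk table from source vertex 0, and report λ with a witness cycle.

q=0: [0, ∞, ∞, ∞]
q=1: [19, 5, 3, 3]
q=2: [1, 20, -5, 14]
q=3: [0, 6, -3, 4]
q=4: [2, 5, -4, 3]
Optimal cycle mean attained by: cycle 0->3->2->0, total 3 + (-8) + 5, length 3.
Answer: λ = 0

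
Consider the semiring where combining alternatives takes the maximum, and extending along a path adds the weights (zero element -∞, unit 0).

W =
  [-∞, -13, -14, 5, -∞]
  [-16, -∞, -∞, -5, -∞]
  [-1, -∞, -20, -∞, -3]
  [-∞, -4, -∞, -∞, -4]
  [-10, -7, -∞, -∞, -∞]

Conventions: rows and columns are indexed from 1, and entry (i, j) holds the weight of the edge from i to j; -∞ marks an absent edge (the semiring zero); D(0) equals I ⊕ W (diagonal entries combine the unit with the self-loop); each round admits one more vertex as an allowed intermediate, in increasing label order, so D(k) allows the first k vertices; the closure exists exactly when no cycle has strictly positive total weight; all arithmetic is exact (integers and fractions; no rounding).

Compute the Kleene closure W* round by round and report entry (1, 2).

D(0):
  [0, -13, -14, 5, -∞]
  [-16, 0, -∞, -5, -∞]
  [-1, -∞, 0, -∞, -3]
  [-∞, -4, -∞, 0, -4]
  [-10, -7, -∞, -∞, 0]
D(1):
  [0, -13, -14, 5, -∞]
  [-16, 0, -30, -5, -∞]
  [-1, -14, 0, 4, -3]
  [-∞, -4, -∞, 0, -4]
  [-10, -7, -24, -5, 0]
D(2):
  [0, -13, -14, 5, -∞]
  [-16, 0, -30, -5, -∞]
  [-1, -14, 0, 4, -3]
  [-20, -4, -34, 0, -4]
  [-10, -7, -24, -5, 0]
D(3):
  [0, -13, -14, 5, -17]
  [-16, 0, -30, -5, -33]
  [-1, -14, 0, 4, -3]
  [-20, -4, -34, 0, -4]
  [-10, -7, -24, -5, 0]
D(4):
  [0, 1, -14, 5, 1]
  [-16, 0, -30, -5, -9]
  [-1, 0, 0, 4, 0]
  [-20, -4, -34, 0, -4]
  [-10, -7, -24, -5, 0]
D(5):
  [0, 1, -14, 5, 1]
  [-16, 0, -30, -5, -9]
  [-1, 0, 0, 4, 0]
  [-14, -4, -28, 0, -4]
  [-10, -7, -24, -5, 0]
Answer: W*[1][2] = 1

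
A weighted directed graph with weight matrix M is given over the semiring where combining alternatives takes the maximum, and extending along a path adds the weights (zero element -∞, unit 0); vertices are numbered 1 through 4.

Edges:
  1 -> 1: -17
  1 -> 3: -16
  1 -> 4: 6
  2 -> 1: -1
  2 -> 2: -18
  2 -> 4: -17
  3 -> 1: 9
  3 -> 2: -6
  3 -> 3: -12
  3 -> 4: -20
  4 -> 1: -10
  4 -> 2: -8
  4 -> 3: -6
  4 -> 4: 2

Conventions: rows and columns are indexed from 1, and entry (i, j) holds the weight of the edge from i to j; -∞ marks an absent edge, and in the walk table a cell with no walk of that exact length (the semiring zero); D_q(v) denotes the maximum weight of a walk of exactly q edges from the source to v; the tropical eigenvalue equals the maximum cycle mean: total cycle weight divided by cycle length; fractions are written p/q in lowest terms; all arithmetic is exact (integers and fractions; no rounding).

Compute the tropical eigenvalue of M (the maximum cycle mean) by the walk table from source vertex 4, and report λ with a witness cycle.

q=0: [-∞, -∞, -∞, 0]
q=1: [-10, -8, -6, 2]
q=2: [3, -6, -4, 4]
q=3: [5, -4, -2, 9]
q=4: [7, 1, 3, 11]
Optimal cycle mean attained by: cycle 1->4->3->1, total 6 + (-6) + 9, length 3.
Answer: λ = 3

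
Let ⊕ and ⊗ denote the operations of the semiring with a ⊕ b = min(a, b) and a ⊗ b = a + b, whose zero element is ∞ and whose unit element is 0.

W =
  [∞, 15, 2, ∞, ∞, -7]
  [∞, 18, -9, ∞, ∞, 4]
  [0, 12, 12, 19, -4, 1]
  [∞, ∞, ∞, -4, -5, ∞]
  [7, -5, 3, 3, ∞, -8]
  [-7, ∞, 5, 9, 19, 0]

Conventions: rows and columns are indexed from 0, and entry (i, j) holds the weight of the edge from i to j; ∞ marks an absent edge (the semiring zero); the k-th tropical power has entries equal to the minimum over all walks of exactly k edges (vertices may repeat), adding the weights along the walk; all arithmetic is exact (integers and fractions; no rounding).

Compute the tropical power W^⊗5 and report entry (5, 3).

W^⊗2:
  [-14, 14, -2, 2, -2, -7]
  [-9, 3, 3, 10, -13, -8]
  [-6, -9, -1, -1, 8, -12]
  [2, -10, -2, -8, -9, -13]
  [-15, 13, -14, -1, -2, -8]
  [-7, 8, -5, 5, 1, -14]
W^⊗3:
  [-14, -7, -12, -2, -6, -21]
  [-15, -18, -10, -10, -1, -21]
  [-19, 3, -18, -5, -6, -13]
  [-20, -14, -19, -12, -13, -17]
  [-15, -7, -13, -5, -18, -22]
  [-21, -4, -9, -5, -9, -14]
W^⊗4:
  [-28, -11, -16, -12, -16, -21]
  [-28, -6, -27, -14, -15, -22]
  [-20, -11, -17, -9, -22, -26]
  [-24, -18, -23, -16, -23, -27]
  [-29, -23, -17, -15, -17, -26]
  [-21, -14, -19, -9, -13, -28]
W^⊗5:
  [-28, -21, -26, -16, -20, -35]
  [-29, -20, -26, -18, -31, -35]
  [-33, -27, -21, -19, -21, -30]
  [-34, -28, -27, -20, -27, -31]
  [-33, -22, -32, -19, -21, -36]
  [-35, -18, -23, -19, -23, -28]
Key observation: the optimum is the walk 5->0->5->0->5->3, with weight (-7) + (-7) + (-7) + (-7) + 9 = -19.
Optimal value attained by: walk 5->0->5->0->5->3.
Answer: (W^⊗5)[5][3] = -19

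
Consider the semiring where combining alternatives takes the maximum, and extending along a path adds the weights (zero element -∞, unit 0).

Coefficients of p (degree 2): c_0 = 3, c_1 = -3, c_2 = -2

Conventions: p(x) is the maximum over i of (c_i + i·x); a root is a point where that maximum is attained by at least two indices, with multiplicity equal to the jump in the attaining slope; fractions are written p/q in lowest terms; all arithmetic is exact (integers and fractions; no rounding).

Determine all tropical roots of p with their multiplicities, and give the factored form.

hull edge (i=0, c=3) to (i=2, c=-2): slope -5/2, span 2
Factored form: p(x) = -2 ⊗ (x ⊕ 5/2) ⊗ (x ⊕ 5/2)
Answer: roots = 5/2 (mult 2)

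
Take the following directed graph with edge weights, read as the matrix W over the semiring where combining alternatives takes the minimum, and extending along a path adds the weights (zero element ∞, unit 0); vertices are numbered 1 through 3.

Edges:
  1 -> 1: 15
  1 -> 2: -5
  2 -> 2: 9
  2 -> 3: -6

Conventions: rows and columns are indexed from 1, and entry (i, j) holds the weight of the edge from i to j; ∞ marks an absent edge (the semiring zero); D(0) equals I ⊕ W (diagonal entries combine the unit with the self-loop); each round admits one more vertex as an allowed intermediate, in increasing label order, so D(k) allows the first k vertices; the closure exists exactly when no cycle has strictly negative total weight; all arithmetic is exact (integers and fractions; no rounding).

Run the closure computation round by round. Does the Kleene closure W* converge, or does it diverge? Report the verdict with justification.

D(0):
  [0, -5, ∞]
  [∞, 0, -6]
  [∞, ∞, 0]
D(1):
  [0, -5, ∞]
  [∞, 0, -6]
  [∞, ∞, 0]
D(2):
  [0, -5, -11]
  [∞, 0, -6]
  [∞, ∞, 0]
D(3):
  [0, -5, -11]
  [∞, 0, -6]
  [∞, ∞, 0]
Key observation: every diagonal entry stays at the unit through all rounds, so no improving cycle exists.
Answer: CONVERGES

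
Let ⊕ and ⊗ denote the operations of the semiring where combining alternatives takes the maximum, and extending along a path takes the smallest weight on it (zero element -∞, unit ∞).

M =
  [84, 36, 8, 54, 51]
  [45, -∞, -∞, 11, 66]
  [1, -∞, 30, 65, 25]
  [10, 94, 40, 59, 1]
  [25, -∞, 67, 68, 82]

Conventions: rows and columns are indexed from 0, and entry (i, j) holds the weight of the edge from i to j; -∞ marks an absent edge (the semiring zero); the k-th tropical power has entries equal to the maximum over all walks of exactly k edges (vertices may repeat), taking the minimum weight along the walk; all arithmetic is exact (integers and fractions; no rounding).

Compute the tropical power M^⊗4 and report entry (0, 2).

M^⊗2:
  [84, 54, 51, 54, 51]
  [45, 36, 66, 66, 66]
  [25, 65, 40, 59, 25]
  [45, 59, 40, 59, 66]
  [25, 68, 67, 68, 82]
M^⊗3:
  [84, 54, 51, 54, 54]
  [45, 66, 66, 66, 66]
  [45, 59, 40, 59, 65]
  [45, 59, 66, 66, 66]
  [45, 68, 67, 68, 82]
M^⊗4:
  [84, 54, 54, 54, 54]
  [45, 66, 66, 66, 66]
  [45, 59, 65, 65, 65]
  [45, 66, 66, 66, 66]
  [45, 68, 67, 68, 82]
Key observation: the optimum is the walk 0->3->1->4->2, with weight 54 min 94 min 66 min 67 = 54.
Optimal value attained by: walk 0->3->1->4->2.
Answer: (M^⊗4)[0][2] = 54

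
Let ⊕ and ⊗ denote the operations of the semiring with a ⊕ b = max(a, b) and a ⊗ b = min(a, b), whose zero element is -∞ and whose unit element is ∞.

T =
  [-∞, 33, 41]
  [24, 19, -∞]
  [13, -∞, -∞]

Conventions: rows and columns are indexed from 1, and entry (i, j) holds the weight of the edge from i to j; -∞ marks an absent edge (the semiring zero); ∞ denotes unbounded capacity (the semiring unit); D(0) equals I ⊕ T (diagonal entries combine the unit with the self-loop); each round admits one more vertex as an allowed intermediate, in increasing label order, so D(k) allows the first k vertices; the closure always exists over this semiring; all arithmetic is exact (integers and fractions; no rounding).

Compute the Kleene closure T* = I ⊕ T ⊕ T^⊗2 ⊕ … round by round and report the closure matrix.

D(0):
  [∞, 33, 41]
  [24, ∞, -∞]
  [13, -∞, ∞]
D(1):
  [∞, 33, 41]
  [24, ∞, 24]
  [13, 13, ∞]
D(2):
  [∞, 33, 41]
  [24, ∞, 24]
  [13, 13, ∞]
D(3):
  [∞, 33, 41]
  [24, ∞, 24]
  [13, 13, ∞]
Answer: T* = [[∞, 33, 41], [24, ∞, 24], [13, 13, ∞]]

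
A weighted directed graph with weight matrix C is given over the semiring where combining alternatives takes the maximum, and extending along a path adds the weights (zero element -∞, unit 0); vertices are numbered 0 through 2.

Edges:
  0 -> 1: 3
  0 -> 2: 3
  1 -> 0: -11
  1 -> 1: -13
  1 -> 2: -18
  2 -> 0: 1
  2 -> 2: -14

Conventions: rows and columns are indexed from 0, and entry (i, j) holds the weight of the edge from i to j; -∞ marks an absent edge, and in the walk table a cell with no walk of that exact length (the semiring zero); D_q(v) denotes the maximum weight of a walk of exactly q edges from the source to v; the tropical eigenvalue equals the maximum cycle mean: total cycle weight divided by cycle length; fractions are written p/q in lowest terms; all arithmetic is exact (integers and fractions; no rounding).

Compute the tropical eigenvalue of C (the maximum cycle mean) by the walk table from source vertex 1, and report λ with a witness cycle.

q=0: [-∞, 0, -∞]
q=1: [-11, -13, -18]
q=2: [-17, -8, -8]
q=3: [-7, -14, -14]
Optimal cycle mean attained by: cycle 0->2->0, total 3 + 1, length 2.
Answer: λ = 2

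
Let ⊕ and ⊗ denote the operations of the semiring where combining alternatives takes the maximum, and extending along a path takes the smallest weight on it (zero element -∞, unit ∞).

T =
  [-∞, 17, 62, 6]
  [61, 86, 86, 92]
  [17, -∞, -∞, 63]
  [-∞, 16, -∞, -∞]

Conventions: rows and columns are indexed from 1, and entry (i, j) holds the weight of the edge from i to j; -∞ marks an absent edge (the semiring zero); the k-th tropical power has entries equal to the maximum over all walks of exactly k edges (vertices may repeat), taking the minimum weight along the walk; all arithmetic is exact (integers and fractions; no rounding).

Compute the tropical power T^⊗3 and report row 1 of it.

T^⊗2:
  [17, 17, 17, 62]
  [61, 86, 86, 86]
  [-∞, 17, 17, 6]
  [16, 16, 16, 16]
T^⊗3:
  [17, 17, 17, 17]
  [61, 86, 86, 86]
  [17, 17, 17, 17]
  [16, 16, 16, 16]
Answer: row 1 of T^⊗3 = [17, 17, 17, 17]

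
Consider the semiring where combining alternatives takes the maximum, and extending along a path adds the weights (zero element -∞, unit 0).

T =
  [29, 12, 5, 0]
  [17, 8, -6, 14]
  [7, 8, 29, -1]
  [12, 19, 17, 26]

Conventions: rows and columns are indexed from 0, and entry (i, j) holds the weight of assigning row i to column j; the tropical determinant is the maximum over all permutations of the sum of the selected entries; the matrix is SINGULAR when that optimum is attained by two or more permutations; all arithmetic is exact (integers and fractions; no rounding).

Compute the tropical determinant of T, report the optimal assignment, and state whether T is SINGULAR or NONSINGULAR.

σ = (0, 1, 2, 3): 29 + 8 + 29 + 26 = 92
σ = (0, 1, 3, 2): 29 + 8 + (-1) + 17 = 53
σ = (0, 2, 1, 3): 29 + (-6) + 8 + 26 = 57
σ = (0, 2, 3, 1): 29 + (-6) + (-1) + 19 = 41
σ = (0, 3, 1, 2): 29 + 14 + 8 + 17 = 68
σ = (0, 3, 2, 1): 29 + 14 + 29 + 19 = 91
σ = (1, 0, 2, 3): 12 + 17 + 29 + 26 = 84
σ = (1, 0, 3, 2): 12 + 17 + (-1) + 17 = 45
σ = (1, 2, 0, 3): 12 + (-6) + 7 + 26 = 39
σ = (1, 2, 3, 0): 12 + (-6) + (-1) + 12 = 17
σ = (1, 3, 0, 2): 12 + 14 + 7 + 17 = 50
σ = (1, 3, 2, 0): 12 + 14 + 29 + 12 = 67
σ = (2, 0, 1, 3): 5 + 17 + 8 + 26 = 56
σ = (2, 0, 3, 1): 5 + 17 + (-1) + 19 = 40
σ = (2, 1, 0, 3): 5 + 8 + 7 + 26 = 46
σ = (2, 1, 3, 0): 5 + 8 + (-1) + 12 = 24
σ = (2, 3, 0, 1): 5 + 14 + 7 + 19 = 45
σ = (2, 3, 1, 0): 5 + 14 + 8 + 12 = 39
σ = (3, 0, 1, 2): 0 + 17 + 8 + 17 = 42
σ = (3, 0, 2, 1): 0 + 17 + 29 + 19 = 65
σ = (3, 1, 0, 2): 0 + 8 + 7 + 17 = 32
σ = (3, 1, 2, 0): 0 + 8 + 29 + 12 = 49
σ = (3, 2, 0, 1): 0 + (-6) + 7 + 19 = 20
σ = (3, 2, 1, 0): 0 + (-6) + 8 + 12 = 14
Optimal value attained by: σ = (0, 1, 2, 3).
Answer: det⊕(T) = 92; verdict: NONSINGULAR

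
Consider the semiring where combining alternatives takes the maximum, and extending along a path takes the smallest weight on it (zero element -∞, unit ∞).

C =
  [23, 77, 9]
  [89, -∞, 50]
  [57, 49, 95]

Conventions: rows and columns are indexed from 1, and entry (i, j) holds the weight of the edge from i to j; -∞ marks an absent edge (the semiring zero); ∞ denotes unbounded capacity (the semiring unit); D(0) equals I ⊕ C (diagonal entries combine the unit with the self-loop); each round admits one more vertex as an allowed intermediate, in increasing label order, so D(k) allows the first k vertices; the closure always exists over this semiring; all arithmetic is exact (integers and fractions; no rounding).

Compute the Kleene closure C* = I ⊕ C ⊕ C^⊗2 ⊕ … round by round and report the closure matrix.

D(0):
  [∞, 77, 9]
  [89, ∞, 50]
  [57, 49, ∞]
D(1):
  [∞, 77, 9]
  [89, ∞, 50]
  [57, 57, ∞]
D(2):
  [∞, 77, 50]
  [89, ∞, 50]
  [57, 57, ∞]
D(3):
  [∞, 77, 50]
  [89, ∞, 50]
  [57, 57, ∞]
Answer: C* = [[∞, 77, 50], [89, ∞, 50], [57, 57, ∞]]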